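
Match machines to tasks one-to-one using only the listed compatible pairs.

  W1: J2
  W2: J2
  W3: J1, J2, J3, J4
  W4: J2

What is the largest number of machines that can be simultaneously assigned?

Unit-capacity flow: source→left, listed edges, right→sink; max matching = max flow.
Augmenting path W1→J2 (+1); matched 1.
Augmenting path W3→J1 (+1); matched 2.
No augmenting path remains; maximum matching = 2.
König certificate: {W3, J2} is a vertex cover of size 2 (every listed pair touches it), so no matching can be larger.

2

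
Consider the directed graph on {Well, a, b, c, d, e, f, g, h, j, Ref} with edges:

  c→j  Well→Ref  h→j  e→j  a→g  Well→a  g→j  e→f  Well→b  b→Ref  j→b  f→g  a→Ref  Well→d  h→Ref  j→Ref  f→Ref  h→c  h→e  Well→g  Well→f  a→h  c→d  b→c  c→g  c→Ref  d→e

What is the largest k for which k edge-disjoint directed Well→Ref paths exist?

6

Assign every edge capacity 1; by Menger, the answer equals the max flow.
Path Well→Ref (+1); total 1.
Path Well→a→Ref (+1); total 2.
Path Well→b→Ref (+1); total 3.
Path Well→f→Ref (+1); total 4.
Path Well→g→j→Ref (+1); total 5.
Path Well→d→e→j→b→c→Ref (+1); total 6.
No residual Well→Ref path; max flow = 6.
Certifying cut of size 6: {Well→Ref, Well→a, Well→b, Well→d, Well→f, Well→g}.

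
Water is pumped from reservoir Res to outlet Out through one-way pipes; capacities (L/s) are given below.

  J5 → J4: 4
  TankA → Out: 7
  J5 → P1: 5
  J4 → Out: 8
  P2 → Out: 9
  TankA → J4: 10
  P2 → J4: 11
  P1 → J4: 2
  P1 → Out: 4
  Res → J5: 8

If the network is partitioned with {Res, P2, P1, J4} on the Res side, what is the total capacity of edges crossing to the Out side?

29

Edges leaving {Res, P2, P1, J4}: Res→J5 (8), P2→Out (9), P1→Out (4), J4→Out (8).
Cut capacity = 8 + 9 + 4 + 8 = 29.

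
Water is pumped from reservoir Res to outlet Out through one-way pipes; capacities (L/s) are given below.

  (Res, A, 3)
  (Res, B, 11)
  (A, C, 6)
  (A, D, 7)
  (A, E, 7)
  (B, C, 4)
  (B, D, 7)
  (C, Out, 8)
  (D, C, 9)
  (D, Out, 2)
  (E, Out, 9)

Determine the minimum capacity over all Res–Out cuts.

13

Augment Res→A→C→Out: bottleneck 3, flow now 3.
Augment Res→B→C→Out: bottleneck 4, flow now 7.
Augment Res→B→D→Out: bottleneck 2, flow now 9.
Augment Res→B→D→C→Out: bottleneck 1, flow now 10.
Augment Res→B→D→C→A→E→Out: bottleneck 3, flow now 13. (uses reverse residual edge)
No augmenting path remains; maximum flow = 13.
By max-flow min-cut, the minimum cut capacity equals the max flow.
In the residual graph, reachable from Res: {Res, B, C, D}.
Min-cut edges: Res→A (3), C→Out (8), D→Out (2); capacity 3 + 8 + 2 = 13.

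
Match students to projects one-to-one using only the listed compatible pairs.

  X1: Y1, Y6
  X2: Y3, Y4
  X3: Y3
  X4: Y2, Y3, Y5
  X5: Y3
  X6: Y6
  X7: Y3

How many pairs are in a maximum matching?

5

Unit-capacity flow: source→left, listed edges, right→sink; max matching = max flow.
Augmenting path X1→Y1 (+1); matched 1.
Augmenting path X2→Y3 (+1); matched 2.
Augmenting path X4→Y2 (+1); matched 3.
Augmenting path X6→Y6 (+1); matched 4.
Augmenting path X3→Y3→X2→Y4 (+1); matched 5.
No augmenting path remains; maximum matching = 5.
König certificate: {X1, X2, X4, X6, Y3} is a vertex cover of size 5 (every listed pair touches it), so no matching can be larger.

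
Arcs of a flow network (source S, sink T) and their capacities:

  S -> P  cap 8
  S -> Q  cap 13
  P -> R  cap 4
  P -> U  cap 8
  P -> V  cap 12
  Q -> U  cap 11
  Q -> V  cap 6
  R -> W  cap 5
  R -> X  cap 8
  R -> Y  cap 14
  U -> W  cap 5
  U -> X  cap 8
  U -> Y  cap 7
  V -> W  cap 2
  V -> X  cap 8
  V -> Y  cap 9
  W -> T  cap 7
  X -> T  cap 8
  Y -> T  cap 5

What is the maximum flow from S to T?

20

Augment S→P→R→W→T: bottleneck 4, flow now 4.
Augment S→P→U→W→T: bottleneck 3, flow now 7.
Augment S→P→U→X→T: bottleneck 1, flow now 8.
Augment S→Q→U→X→T: bottleneck 7, flow now 15.
Augment S→Q→U→Y→T: bottleneck 4, flow now 19.
Augment S→Q→V→Y→T: bottleneck 1, flow now 20.
No augmenting path remains; maximum flow = 20.
In the residual graph, reachable from S: {S, P, Q, R, U, V, W, X, Y}.
Min-cut edges: W→T (7), X→T (8), Y→T (5); capacity 7 + 8 + 5 = 20.
This cut is saturated, so no flow can exceed 20.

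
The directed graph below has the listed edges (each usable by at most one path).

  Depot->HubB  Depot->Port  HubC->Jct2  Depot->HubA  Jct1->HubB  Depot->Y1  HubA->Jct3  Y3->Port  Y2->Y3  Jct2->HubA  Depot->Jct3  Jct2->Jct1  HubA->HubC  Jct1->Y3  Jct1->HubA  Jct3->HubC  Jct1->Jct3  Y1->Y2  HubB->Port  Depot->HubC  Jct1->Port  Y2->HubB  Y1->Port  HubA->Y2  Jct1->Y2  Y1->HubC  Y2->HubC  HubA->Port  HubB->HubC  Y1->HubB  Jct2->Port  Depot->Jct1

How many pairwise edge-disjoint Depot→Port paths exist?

6

Assign every edge capacity 1; by Menger, the answer equals the max flow.
Path Depot→Port (+1); total 1.
Path Depot→Jct1→Port (+1); total 2.
Path Depot→Y1→Port (+1); total 3.
Path Depot→HubA→Port (+1); total 4.
Path Depot→HubB→Port (+1); total 5.
Path Depot→HubC→Jct2→Port (+1); total 6.
No residual Depot→Port path; max flow = 6.
Certifying cut of size 6: {Depot→HubA, Depot→HubB, Depot→Jct1, Depot→Port, Depot→Y1, HubC→Jct2}.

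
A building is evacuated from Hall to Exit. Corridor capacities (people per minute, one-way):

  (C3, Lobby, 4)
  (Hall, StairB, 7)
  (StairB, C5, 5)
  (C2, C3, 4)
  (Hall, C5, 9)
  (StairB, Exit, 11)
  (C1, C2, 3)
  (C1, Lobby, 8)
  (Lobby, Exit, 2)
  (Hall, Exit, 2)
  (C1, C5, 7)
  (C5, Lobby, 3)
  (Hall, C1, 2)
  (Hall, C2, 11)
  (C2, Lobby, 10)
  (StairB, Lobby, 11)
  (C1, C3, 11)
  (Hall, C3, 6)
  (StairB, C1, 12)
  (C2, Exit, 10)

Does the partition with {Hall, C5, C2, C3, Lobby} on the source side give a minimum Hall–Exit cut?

Given cut capacity: 7 + 2 + 2 + 10 + 2 = 23.
Augment Hall→Exit: bottleneck 2, flow now 2.
Augment Hall→StairB→Exit: bottleneck 7, flow now 9.
Augment Hall→C2→Exit: bottleneck 10, flow now 19.
Augment Hall→C1→Lobby→Exit: bottleneck 2, flow now 21.
No augmenting path remains; maximum flow = 21.
In the residual graph, reachable from Hall: {Hall, C1, C5, C2, C3, Lobby}.
Min-cut edges: Hall→StairB (7), Hall→Exit (2), C2→Exit (10), Lobby→Exit (2); capacity 7 + 2 + 10 + 2 = 21.
Cut capacity 23 exceeds the max flow 21, so it is not minimum.

No — its capacity is 23, but the minimum cut has capacity 21.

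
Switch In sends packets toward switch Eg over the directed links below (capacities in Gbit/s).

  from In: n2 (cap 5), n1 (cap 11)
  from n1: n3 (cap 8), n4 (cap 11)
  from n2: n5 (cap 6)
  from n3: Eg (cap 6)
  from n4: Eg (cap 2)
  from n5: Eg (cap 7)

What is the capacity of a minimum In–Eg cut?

13

Augment In→n1→n3→Eg: bottleneck 6, flow now 6.
Augment In→n1→n4→Eg: bottleneck 2, flow now 8.
Augment In→n2→n5→Eg: bottleneck 5, flow now 13.
No augmenting path remains; maximum flow = 13.
By max-flow min-cut, the minimum cut capacity equals the max flow.
In the residual graph, reachable from In: {In, n1, n3, n4}.
Min-cut edges: In→n2 (5), n3→Eg (6), n4→Eg (2); capacity 5 + 6 + 2 = 13.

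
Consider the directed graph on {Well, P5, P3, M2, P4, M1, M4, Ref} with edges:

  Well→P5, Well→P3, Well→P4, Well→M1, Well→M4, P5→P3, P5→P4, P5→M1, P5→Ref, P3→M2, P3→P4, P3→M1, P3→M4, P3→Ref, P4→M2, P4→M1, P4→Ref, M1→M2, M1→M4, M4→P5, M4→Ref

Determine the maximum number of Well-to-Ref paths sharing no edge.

Assign every edge capacity 1; by Menger, the answer equals the max flow.
Path Well→P5→Ref (+1); total 1.
Path Well→P3→Ref (+1); total 2.
Path Well→P4→Ref (+1); total 3.
Path Well→M4→Ref (+1); total 4.
No residual Well→Ref path; max flow = 4.
Certifying cut of size 4: {M4→Ref, P3→Ref, P4→Ref, P5→Ref}.

4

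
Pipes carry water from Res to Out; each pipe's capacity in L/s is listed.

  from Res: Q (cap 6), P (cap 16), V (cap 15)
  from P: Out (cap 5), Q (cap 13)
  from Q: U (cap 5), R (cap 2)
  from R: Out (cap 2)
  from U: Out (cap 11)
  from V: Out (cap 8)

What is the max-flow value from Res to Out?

Augment Res→P→Out: bottleneck 5, flow now 5.
Augment Res→V→Out: bottleneck 8, flow now 13.
Augment Res→Q→R→Out: bottleneck 2, flow now 15.
Augment Res→Q→U→Out: bottleneck 4, flow now 19.
Augment Res→P→Q→U→Out: bottleneck 1, flow now 20.
No augmenting path remains; maximum flow = 20.
In the residual graph, reachable from Res: {Res, P, Q, V}.
Min-cut edges: P→Out (5), Q→R (2), Q→U (5), V→Out (8); capacity 5 + 2 + 5 + 8 = 20.
This cut is saturated, so no flow can exceed 20.

20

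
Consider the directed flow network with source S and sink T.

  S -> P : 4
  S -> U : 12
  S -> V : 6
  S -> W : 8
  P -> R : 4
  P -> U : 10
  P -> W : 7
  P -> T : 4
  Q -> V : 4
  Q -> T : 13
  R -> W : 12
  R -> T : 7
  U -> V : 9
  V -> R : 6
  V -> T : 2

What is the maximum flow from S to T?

Augment S→P→T: bottleneck 4, flow now 4.
Augment S→V→T: bottleneck 2, flow now 6.
Augment S→V→R→T: bottleneck 4, flow now 10.
Augment S→U→V→R→T: bottleneck 2, flow now 12.
No augmenting path remains; maximum flow = 12.
In the residual graph, reachable from S: {S, U, V, W}.
Min-cut edges: S→P (4), V→R (6), V→T (2); capacity 4 + 6 + 2 = 12.
This cut is saturated, so no flow can exceed 12.

12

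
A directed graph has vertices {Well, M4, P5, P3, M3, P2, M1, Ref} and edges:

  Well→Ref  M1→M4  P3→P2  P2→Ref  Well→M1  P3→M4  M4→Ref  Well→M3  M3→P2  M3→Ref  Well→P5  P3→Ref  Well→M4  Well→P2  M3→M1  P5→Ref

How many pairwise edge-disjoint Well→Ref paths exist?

5

Assign every edge capacity 1; by Menger, the answer equals the max flow.
Path Well→Ref (+1); total 1.
Path Well→M4→Ref (+1); total 2.
Path Well→P5→Ref (+1); total 3.
Path Well→M3→Ref (+1); total 4.
Path Well→P2→Ref (+1); total 5.
No residual Well→Ref path; max flow = 5.
Certifying cut of size 5: {M4→Ref, Well→M3, Well→P2, Well→P5, Well→Ref}.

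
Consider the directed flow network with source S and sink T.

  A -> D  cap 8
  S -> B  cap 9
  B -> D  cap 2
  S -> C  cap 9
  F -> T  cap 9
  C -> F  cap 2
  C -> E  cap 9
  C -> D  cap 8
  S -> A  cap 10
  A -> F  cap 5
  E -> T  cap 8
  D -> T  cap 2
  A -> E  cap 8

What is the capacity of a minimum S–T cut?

Augment S→A→D→T: bottleneck 2, flow now 2.
Augment S→A→E→T: bottleneck 8, flow now 10.
Augment S→C→F→T: bottleneck 2, flow now 12.
Augment S→B→D→A→F→T: bottleneck 2, flow now 14. (uses reverse residual edge)
Augment S→C→E→A→F→T: bottleneck 3, flow now 17. (uses reverse residual edge)
No augmenting path remains; maximum flow = 17.
By max-flow min-cut, the minimum cut capacity equals the max flow.
In the residual graph, reachable from S: {S, A, B, C, D, E}.
Min-cut edges: A→F (5), C→F (2), D→T (2), E→T (8); capacity 5 + 2 + 2 + 8 = 17.

17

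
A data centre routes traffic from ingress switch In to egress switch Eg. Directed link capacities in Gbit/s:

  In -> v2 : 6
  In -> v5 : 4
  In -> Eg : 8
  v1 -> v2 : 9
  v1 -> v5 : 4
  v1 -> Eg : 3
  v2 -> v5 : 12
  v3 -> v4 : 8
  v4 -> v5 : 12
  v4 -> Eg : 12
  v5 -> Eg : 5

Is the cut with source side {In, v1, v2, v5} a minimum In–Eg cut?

No — its capacity is 16, but the minimum cut has capacity 13.

Given cut capacity: 8 + 3 + 5 = 16.
Augment In→Eg: bottleneck 8, flow now 8.
Augment In→v5→Eg: bottleneck 4, flow now 12.
Augment In→v2→v5→Eg: bottleneck 1, flow now 13.
No augmenting path remains; maximum flow = 13.
In the residual graph, reachable from In: {In, v2, v5}.
Min-cut edges: In→Eg (8), v5→Eg (5); capacity 8 + 5 = 13.
Cut capacity 16 exceeds the max flow 13, so it is not minimum.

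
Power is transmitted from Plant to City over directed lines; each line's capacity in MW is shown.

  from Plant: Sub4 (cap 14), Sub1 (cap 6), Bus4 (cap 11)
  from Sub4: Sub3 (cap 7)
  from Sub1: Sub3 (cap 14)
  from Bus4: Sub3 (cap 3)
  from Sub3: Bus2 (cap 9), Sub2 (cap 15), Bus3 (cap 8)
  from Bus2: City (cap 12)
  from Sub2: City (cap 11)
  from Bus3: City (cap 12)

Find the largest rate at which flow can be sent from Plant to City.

Augment Plant→Sub4→Sub3→Bus2→City: bottleneck 7, flow now 7.
Augment Plant→Sub1→Sub3→Bus2→City: bottleneck 2, flow now 9.
Augment Plant→Sub1→Sub3→Sub2→City: bottleneck 4, flow now 13.
Augment Plant→Bus4→Sub3→Sub2→City: bottleneck 3, flow now 16.
No augmenting path remains; maximum flow = 16.
In the residual graph, reachable from Plant: {Plant, Sub4, Bus4}.
Min-cut edges: Plant→Sub1 (6), Sub4→Sub3 (7), Bus4→Sub3 (3); capacity 6 + 7 + 3 = 16.
This cut is saturated, so no flow can exceed 16.

16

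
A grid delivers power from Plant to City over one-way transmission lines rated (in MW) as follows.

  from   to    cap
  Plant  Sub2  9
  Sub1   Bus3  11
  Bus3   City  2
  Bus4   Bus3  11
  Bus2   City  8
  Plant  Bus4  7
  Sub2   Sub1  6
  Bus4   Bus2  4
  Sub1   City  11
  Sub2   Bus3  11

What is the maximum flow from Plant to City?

12

Augment Plant→Sub2→Sub1→City: bottleneck 6, flow now 6.
Augment Plant→Sub2→Bus3→City: bottleneck 2, flow now 8.
Augment Plant→Bus4→Bus2→City: bottleneck 4, flow now 12.
No augmenting path remains; maximum flow = 12.
In the residual graph, reachable from Plant: {Plant, Sub2, Bus4, Bus3}.
Min-cut edges: Sub2→Sub1 (6), Bus4→Bus2 (4), Bus3→City (2); capacity 6 + 4 + 2 = 12.
This cut is saturated, so no flow can exceed 12.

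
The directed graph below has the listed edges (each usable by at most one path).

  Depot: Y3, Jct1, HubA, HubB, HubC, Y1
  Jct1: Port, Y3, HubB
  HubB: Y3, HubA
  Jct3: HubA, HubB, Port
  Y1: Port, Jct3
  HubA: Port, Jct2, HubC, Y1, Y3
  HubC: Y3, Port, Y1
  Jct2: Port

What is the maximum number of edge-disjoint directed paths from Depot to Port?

5

Assign every edge capacity 1; by Menger, the answer equals the max flow.
Path Depot→Jct1→Port (+1); total 1.
Path Depot→HubC→Port (+1); total 2.
Path Depot→Y1→Port (+1); total 3.
Path Depot→HubA→Port (+1); total 4.
Path Depot→HubB→HubA→Jct2→Port (+1); total 5.
No residual Depot→Port path; max flow = 5.
Certifying cut of size 5: {Depot→HubA, Depot→HubB, Depot→HubC, Depot→Jct1, Depot→Y1}.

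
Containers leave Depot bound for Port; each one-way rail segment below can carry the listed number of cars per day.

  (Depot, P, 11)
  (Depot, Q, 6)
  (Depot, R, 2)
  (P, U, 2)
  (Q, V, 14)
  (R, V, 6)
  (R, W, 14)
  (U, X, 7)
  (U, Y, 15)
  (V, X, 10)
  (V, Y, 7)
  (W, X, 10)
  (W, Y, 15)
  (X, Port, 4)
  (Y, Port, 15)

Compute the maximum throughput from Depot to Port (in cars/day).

Augment Depot→P→U→X→Port: bottleneck 2, flow now 2.
Augment Depot→Q→V→X→Port: bottleneck 2, flow now 4.
Augment Depot→Q→V→Y→Port: bottleneck 4, flow now 8.
Augment Depot→R→V→Y→Port: bottleneck 2, flow now 10.
No augmenting path remains; maximum flow = 10.
In the residual graph, reachable from Depot: {Depot, P}.
Min-cut edges: Depot→Q (6), Depot→R (2), P→U (2); capacity 6 + 2 + 2 = 10.
This cut is saturated, so no flow can exceed 10.

10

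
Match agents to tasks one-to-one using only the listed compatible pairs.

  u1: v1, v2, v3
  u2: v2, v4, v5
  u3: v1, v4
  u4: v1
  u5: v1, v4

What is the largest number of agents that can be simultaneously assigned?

Unit-capacity flow: source→left, listed edges, right→sink; max matching = max flow.
Augmenting path u1→v1 (+1); matched 1.
Augmenting path u2→v2 (+1); matched 2.
Augmenting path u3→v4 (+1); matched 3.
Augmenting path u4→v1→u1→v3 (+1); matched 4.
No augmenting path remains; maximum matching = 4.
König certificate: {u1, u2, v1, v4} is a vertex cover of size 4 (every listed pair touches it), so no matching can be larger.

4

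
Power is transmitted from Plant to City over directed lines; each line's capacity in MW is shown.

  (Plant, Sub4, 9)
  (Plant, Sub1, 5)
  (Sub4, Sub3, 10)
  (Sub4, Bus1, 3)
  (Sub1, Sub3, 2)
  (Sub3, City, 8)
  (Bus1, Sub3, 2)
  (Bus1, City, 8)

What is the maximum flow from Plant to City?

11

Augment Plant→Sub4→Sub3→City: bottleneck 8, flow now 8.
Augment Plant→Sub4→Bus1→City: bottleneck 1, flow now 9.
Augment Plant→Sub1→Sub3→Sub4→Bus1→City: bottleneck 2, flow now 11. (uses reverse residual edge)
No augmenting path remains; maximum flow = 11.
In the residual graph, reachable from Plant: {Plant, Sub1}.
Min-cut edges: Plant→Sub4 (9), Sub1→Sub3 (2); capacity 9 + 2 = 11.
This cut is saturated, so no flow can exceed 11.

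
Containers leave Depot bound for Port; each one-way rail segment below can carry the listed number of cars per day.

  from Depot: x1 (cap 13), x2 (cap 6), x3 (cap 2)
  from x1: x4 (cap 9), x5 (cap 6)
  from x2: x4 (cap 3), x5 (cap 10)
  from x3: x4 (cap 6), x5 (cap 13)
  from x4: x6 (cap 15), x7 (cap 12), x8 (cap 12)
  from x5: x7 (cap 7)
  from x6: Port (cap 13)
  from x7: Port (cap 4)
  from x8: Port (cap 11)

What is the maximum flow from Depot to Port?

Augment Depot→x1→x4→x6→Port: bottleneck 9, flow now 9.
Augment Depot→x1→x5→x7→Port: bottleneck 4, flow now 13.
Augment Depot→x2→x4→x6→Port: bottleneck 3, flow now 16.
Augment Depot→x3→x4→x6→Port: bottleneck 1, flow now 17.
Augment Depot→x3→x4→x8→Port: bottleneck 1, flow now 18.
No augmenting path remains; maximum flow = 18.
In the residual graph, reachable from Depot: {Depot, x1, x2, x5, x7}.
Min-cut edges: Depot→x3 (2), x1→x4 (9), x2→x4 (3), x7→Port (4); capacity 2 + 9 + 3 + 4 = 18.
This cut is saturated, so no flow can exceed 18.

18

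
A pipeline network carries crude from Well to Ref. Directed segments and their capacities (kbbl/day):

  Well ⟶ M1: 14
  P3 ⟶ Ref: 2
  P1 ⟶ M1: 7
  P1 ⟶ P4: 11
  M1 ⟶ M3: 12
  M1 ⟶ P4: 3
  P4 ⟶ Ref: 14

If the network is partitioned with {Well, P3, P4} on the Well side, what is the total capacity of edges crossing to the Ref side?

30

Edges leaving {Well, P3, P4}: Well→M1 (14), P3→Ref (2), P4→Ref (14).
Cut capacity = 14 + 2 + 14 = 30.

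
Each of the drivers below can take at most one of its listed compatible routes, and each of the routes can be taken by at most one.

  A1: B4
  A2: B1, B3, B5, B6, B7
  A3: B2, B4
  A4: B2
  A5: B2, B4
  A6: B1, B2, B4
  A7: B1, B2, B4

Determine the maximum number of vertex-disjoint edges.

Unit-capacity flow: source→left, listed edges, right→sink; max matching = max flow.
Augmenting path A1→B4 (+1); matched 1.
Augmenting path A2→B1 (+1); matched 2.
Augmenting path A3→B2 (+1); matched 3.
Augmenting path A6→B1→A2→B3 (+1); matched 4.
No augmenting path remains; maximum matching = 4.
König certificate: {A2, B1, B2, B4} is a vertex cover of size 4 (every listed pair touches it), so no matching can be larger.

4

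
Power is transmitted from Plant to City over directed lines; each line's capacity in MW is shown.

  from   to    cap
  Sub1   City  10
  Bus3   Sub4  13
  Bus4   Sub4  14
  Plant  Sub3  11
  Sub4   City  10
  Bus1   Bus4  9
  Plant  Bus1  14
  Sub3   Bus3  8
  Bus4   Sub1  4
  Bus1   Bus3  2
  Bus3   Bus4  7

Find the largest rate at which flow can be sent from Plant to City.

Augment Plant→Bus1→Bus3→Sub4→City: bottleneck 2, flow now 2.
Augment Plant→Bus1→Bus4→Sub4→City: bottleneck 8, flow now 10.
Augment Plant→Bus1→Bus4→Sub1→City: bottleneck 1, flow now 11.
Augment Plant→Sub3→Bus3→Bus4→Sub1→City: bottleneck 3, flow now 14.
No augmenting path remains; maximum flow = 14.
In the residual graph, reachable from Plant: {Plant, Bus1, Sub3, Bus3, Bus4, Sub4}.
Min-cut edges: Bus4→Sub1 (4), Sub4→City (10); capacity 4 + 10 = 14.
This cut is saturated, so no flow can exceed 14.

14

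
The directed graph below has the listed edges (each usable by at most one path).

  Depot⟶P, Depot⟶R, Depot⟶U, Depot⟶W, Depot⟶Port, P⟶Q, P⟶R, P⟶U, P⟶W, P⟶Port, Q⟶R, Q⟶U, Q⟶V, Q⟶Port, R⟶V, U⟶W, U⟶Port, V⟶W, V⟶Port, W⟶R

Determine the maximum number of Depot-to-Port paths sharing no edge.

4

Assign every edge capacity 1; by Menger, the answer equals the max flow.
Path Depot→Port (+1); total 1.
Path Depot→P→Port (+1); total 2.
Path Depot→U→Port (+1); total 3.
Path Depot→R→V→Port (+1); total 4.
No residual Depot→Port path; max flow = 4.
Certifying cut of size 4: {Depot→P, Depot→Port, Depot→U, R→V}.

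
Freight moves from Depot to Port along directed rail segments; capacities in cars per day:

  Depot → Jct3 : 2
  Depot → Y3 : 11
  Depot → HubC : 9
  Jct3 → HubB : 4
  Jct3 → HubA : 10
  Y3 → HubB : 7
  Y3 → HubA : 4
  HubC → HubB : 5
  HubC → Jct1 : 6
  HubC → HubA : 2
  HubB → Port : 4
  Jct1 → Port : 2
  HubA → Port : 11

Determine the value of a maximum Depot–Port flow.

Augment Depot→Jct3→HubB→Port: bottleneck 2, flow now 2.
Augment Depot→Y3→HubB→Port: bottleneck 2, flow now 4.
Augment Depot→Y3→HubA→Port: bottleneck 4, flow now 8.
Augment Depot→HubC→Jct1→Port: bottleneck 2, flow now 10.
Augment Depot→HubC→HubA→Port: bottleneck 2, flow now 12.
Augment Depot→Y3→HubB→Jct3→HubA→Port: bottleneck 2, flow now 14. (uses reverse residual edge)
No augmenting path remains; maximum flow = 14.
In the residual graph, reachable from Depot: {Depot, Y3, HubC, HubB, Jct1}.
Min-cut edges: Depot→Jct3 (2), Y3→HubA (4), HubC→HubA (2), HubB→Port (4), Jct1→Port (2); capacity 2 + 4 + 2 + 4 + 2 = 14.
This cut is saturated, so no flow can exceed 14.

14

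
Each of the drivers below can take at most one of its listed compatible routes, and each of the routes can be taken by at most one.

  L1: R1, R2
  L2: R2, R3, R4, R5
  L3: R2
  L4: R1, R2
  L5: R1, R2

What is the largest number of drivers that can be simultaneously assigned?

3

Unit-capacity flow: source→left, listed edges, right→sink; max matching = max flow.
Augmenting path L1→R1 (+1); matched 1.
Augmenting path L2→R2 (+1); matched 2.
Augmenting path L3→R2→L2→R3 (+1); matched 3.
No augmenting path remains; maximum matching = 3.
König certificate: {L2, R1, R2} is a vertex cover of size 3 (every listed pair touches it), so no matching can be larger.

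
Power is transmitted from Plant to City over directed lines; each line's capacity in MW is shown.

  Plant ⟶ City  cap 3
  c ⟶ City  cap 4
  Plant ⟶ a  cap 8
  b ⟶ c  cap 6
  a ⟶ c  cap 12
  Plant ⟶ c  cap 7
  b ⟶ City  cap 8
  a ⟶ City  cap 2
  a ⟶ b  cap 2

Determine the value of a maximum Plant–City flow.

Augment Plant→City: bottleneck 3, flow now 3.
Augment Plant→a→City: bottleneck 2, flow now 5.
Augment Plant→c→City: bottleneck 4, flow now 9.
Augment Plant→a→b→City: bottleneck 2, flow now 11.
No augmenting path remains; maximum flow = 11.
In the residual graph, reachable from Plant: {Plant, a, c}.
Min-cut edges: Plant→City (3), a→b (2), a→City (2), c→City (4); capacity 3 + 2 + 2 + 4 = 11.
This cut is saturated, so no flow can exceed 11.

11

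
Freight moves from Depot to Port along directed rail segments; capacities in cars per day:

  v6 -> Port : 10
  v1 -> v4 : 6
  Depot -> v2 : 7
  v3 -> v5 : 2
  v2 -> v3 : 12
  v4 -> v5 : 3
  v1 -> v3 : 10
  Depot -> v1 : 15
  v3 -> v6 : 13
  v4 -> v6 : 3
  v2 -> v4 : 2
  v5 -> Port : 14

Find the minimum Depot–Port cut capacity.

15

Augment Depot→v1→v3→v5→Port: bottleneck 2, flow now 2.
Augment Depot→v1→v3→v6→Port: bottleneck 8, flow now 10.
Augment Depot→v1→v4→v5→Port: bottleneck 3, flow now 13.
Augment Depot→v1→v4→v6→Port: bottleneck 2, flow now 15.
No augmenting path remains; maximum flow = 15.
By max-flow min-cut, the minimum cut capacity equals the max flow.
In the residual graph, reachable from Depot: {Depot, v1, v2, v3, v4, v6}.
Min-cut edges: v3→v5 (2), v4→v5 (3), v6→Port (10); capacity 2 + 3 + 10 = 15.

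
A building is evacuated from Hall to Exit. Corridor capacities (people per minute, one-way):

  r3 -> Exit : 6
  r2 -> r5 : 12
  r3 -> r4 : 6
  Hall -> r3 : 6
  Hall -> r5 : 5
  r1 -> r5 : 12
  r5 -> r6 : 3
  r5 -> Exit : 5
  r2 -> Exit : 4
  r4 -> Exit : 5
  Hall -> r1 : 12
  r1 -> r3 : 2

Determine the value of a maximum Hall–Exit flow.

13

Augment Hall→r3→Exit: bottleneck 6, flow now 6.
Augment Hall→r5→Exit: bottleneck 5, flow now 11.
Augment Hall→r1→r3→r4→Exit: bottleneck 2, flow now 13.
No augmenting path remains; maximum flow = 13.
In the residual graph, reachable from Hall: {Hall, r1, r5, r6}.
Min-cut edges: Hall→r3 (6), r1→r3 (2), r5→Exit (5); capacity 6 + 2 + 5 = 13.
This cut is saturated, so no flow can exceed 13.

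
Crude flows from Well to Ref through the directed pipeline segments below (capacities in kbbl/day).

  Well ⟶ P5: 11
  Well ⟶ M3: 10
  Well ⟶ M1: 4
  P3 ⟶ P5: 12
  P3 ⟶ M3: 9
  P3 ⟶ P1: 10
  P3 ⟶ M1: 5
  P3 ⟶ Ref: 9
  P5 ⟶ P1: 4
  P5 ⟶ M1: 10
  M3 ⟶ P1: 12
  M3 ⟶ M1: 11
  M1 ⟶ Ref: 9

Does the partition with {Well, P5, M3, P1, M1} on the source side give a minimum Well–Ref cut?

Given cut capacity: 9 = 9.
Augment Well→M1→Ref: bottleneck 4, flow now 4.
Augment Well→P5→M1→Ref: bottleneck 5, flow now 9.
No augmenting path remains; maximum flow = 9.
Cut capacity 9 equals the max flow, so it is a minimum cut.

Yes — it is a minimum cut (capacity 9).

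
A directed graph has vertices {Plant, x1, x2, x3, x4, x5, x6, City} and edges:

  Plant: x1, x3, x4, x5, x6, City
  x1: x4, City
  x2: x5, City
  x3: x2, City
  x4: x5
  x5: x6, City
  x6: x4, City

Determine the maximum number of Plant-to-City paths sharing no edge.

5

Assign every edge capacity 1; by Menger, the answer equals the max flow.
Path Plant→City (+1); total 1.
Path Plant→x1→City (+1); total 2.
Path Plant→x3→City (+1); total 3.
Path Plant→x5→City (+1); total 4.
Path Plant→x6→City (+1); total 5.
No residual Plant→City path; max flow = 5.
Certifying cut of size 5: {Plant→City, Plant→x1, Plant→x3, x5→City, x6→City}.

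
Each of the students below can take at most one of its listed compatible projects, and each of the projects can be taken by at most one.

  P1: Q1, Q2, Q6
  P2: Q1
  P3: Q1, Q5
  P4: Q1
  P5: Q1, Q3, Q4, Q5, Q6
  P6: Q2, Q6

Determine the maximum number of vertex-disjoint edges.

5

Unit-capacity flow: source→left, listed edges, right→sink; max matching = max flow.
Augmenting path P1→Q1 (+1); matched 1.
Augmenting path P3→Q5 (+1); matched 2.
Augmenting path P5→Q3 (+1); matched 3.
Augmenting path P6→Q2 (+1); matched 4.
Augmenting path P2→Q1→P1→Q6 (+1); matched 5.
No augmenting path remains; maximum matching = 5.
König certificate: {P1, P3, P5, P6, Q1} is a vertex cover of size 5 (every listed pair touches it), so no matching can be larger.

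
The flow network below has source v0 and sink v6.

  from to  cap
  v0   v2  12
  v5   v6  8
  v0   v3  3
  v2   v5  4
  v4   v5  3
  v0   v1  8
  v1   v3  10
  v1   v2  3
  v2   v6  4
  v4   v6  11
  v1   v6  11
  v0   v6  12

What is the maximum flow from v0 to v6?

Augment v0→v6: bottleneck 12, flow now 12.
Augment v0→v1→v6: bottleneck 8, flow now 20.
Augment v0→v2→v6: bottleneck 4, flow now 24.
Augment v0→v2→v5→v6: bottleneck 4, flow now 28.
No augmenting path remains; maximum flow = 28.
In the residual graph, reachable from v0: {v0, v2, v3}.
Min-cut edges: v0→v1 (8), v0→v6 (12), v2→v5 (4), v2→v6 (4); capacity 8 + 12 + 4 + 4 = 28.
This cut is saturated, so no flow can exceed 28.

28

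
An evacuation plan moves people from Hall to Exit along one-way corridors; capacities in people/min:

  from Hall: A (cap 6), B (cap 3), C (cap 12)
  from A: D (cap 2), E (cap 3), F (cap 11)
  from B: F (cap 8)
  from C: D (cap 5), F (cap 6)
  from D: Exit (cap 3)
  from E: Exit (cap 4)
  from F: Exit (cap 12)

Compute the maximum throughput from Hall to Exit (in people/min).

Augment Hall→A→D→Exit: bottleneck 2, flow now 2.
Augment Hall→A→E→Exit: bottleneck 3, flow now 5.
Augment Hall→A→F→Exit: bottleneck 1, flow now 6.
Augment Hall→B→F→Exit: bottleneck 3, flow now 9.
Augment Hall→C→D→Exit: bottleneck 1, flow now 10.
Augment Hall→C→F→Exit: bottleneck 6, flow now 16.
Augment Hall→C→D→A→F→Exit: bottleneck 2, flow now 18. (uses reverse residual edge)
No augmenting path remains; maximum flow = 18.
In the residual graph, reachable from Hall: {Hall, C, D}.
Min-cut edges: Hall→A (6), Hall→B (3), C→F (6), D→Exit (3); capacity 6 + 3 + 6 + 3 = 18.
This cut is saturated, so no flow can exceed 18.

18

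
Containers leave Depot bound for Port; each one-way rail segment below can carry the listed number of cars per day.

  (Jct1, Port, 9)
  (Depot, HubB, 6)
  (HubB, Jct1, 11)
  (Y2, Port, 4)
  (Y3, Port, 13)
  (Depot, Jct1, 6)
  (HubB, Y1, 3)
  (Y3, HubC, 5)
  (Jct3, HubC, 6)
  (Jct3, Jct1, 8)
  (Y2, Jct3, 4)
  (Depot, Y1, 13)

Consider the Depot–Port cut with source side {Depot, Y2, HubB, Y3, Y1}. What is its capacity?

43

Edges leaving {Depot, Y2, HubB, Y3, Y1}: Depot→Jct1 (6), Y2→Jct3 (4), Y2→Port (4), HubB→Jct1 (11), Y3→HubC (5), Y3→Port (13).
Cut capacity = 6 + 4 + 4 + 11 + 5 + 13 = 43.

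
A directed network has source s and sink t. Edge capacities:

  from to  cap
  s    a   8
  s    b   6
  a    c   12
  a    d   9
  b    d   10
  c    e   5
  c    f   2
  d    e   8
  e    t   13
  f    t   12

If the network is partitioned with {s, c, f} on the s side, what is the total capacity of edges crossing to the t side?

Edges leaving {s, c, f}: s→a (8), s→b (6), c→e (5), f→t (12).
Cut capacity = 8 + 6 + 5 + 12 = 31.

31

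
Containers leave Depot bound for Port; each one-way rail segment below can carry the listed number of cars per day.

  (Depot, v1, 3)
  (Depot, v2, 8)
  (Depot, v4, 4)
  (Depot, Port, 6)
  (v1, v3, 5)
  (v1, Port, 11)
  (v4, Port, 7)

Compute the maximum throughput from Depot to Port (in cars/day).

13

Augment Depot→Port: bottleneck 6, flow now 6.
Augment Depot→v1→Port: bottleneck 3, flow now 9.
Augment Depot→v4→Port: bottleneck 4, flow now 13.
No augmenting path remains; maximum flow = 13.
In the residual graph, reachable from Depot: {Depot, v2}.
Min-cut edges: Depot→v1 (3), Depot→v4 (4), Depot→Port (6); capacity 3 + 4 + 6 = 13.
This cut is saturated, so no flow can exceed 13.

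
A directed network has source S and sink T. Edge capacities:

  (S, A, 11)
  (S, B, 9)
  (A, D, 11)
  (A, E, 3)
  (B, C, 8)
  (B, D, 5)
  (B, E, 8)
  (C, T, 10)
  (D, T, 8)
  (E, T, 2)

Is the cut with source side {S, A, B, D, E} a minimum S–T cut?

Given cut capacity: 8 + 8 + 2 = 18.
Augment S→A→D→T: bottleneck 8, flow now 8.
Augment S→A→E→T: bottleneck 2, flow now 10.
Augment S→B→C→T: bottleneck 8, flow now 18.
No augmenting path remains; maximum flow = 18.
Cut capacity 18 equals the max flow, so it is a minimum cut.

Yes — it is a minimum cut (capacity 18).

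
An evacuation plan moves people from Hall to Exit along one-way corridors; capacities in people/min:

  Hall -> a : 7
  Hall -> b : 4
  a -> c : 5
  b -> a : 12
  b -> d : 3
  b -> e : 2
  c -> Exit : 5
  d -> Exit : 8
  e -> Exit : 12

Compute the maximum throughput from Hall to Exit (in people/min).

Augment Hall→a→c→Exit: bottleneck 5, flow now 5.
Augment Hall→b→d→Exit: bottleneck 3, flow now 8.
Augment Hall→b→e→Exit: bottleneck 1, flow now 9.
No augmenting path remains; maximum flow = 9.
In the residual graph, reachable from Hall: {Hall, a}.
Min-cut edges: Hall→b (4), a→c (5); capacity 4 + 5 = 9.
This cut is saturated, so no flow can exceed 9.

9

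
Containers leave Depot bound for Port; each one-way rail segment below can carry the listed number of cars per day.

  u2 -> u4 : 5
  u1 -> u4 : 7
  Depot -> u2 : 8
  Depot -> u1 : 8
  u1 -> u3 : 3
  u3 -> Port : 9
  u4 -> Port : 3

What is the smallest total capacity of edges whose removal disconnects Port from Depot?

6

Augment Depot→u1→u3→Port: bottleneck 3, flow now 3.
Augment Depot→u1→u4→Port: bottleneck 3, flow now 6.
No augmenting path remains; maximum flow = 6.
By max-flow min-cut, the minimum cut capacity equals the max flow.
In the residual graph, reachable from Depot: {Depot, u1, u2, u4}.
Min-cut edges: u1→u3 (3), u4→Port (3); capacity 3 + 3 = 6.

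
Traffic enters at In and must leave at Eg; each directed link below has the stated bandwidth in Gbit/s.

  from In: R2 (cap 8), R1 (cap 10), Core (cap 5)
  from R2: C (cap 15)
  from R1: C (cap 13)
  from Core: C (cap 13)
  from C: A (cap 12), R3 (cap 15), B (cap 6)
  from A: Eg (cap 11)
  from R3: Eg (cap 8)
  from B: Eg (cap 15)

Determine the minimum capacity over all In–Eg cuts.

23

Augment In→R2→C→A→Eg: bottleneck 8, flow now 8.
Augment In→R1→C→A→Eg: bottleneck 3, flow now 11.
Augment In→R1→C→R3→Eg: bottleneck 7, flow now 18.
Augment In→Core→C→R3→Eg: bottleneck 1, flow now 19.
Augment In→Core→C→B→Eg: bottleneck 4, flow now 23.
No augmenting path remains; maximum flow = 23.
By max-flow min-cut, the minimum cut capacity equals the max flow.
In the residual graph, reachable from In: {In}.
Min-cut edges: In→R2 (8), In→R1 (10), In→Core (5); capacity 8 + 10 + 5 = 23.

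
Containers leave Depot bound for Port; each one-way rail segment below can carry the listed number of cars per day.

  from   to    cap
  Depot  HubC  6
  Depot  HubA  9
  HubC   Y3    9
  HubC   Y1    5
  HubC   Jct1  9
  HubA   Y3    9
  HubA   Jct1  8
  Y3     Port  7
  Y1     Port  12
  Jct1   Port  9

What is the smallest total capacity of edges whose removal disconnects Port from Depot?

Augment Depot→HubC→Y3→Port: bottleneck 6, flow now 6.
Augment Depot→HubA→Y3→Port: bottleneck 1, flow now 7.
Augment Depot→HubA→Jct1→Port: bottleneck 8, flow now 15.
No augmenting path remains; maximum flow = 15.
By max-flow min-cut, the minimum cut capacity equals the max flow.
In the residual graph, reachable from Depot: {Depot}.
Min-cut edges: Depot→HubC (6), Depot→HubA (9); capacity 6 + 9 = 15.

15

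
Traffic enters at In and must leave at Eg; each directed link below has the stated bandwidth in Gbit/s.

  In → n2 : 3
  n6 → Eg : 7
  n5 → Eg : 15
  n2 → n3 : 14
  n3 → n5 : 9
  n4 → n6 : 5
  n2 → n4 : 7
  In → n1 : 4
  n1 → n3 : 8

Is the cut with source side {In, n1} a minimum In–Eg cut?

Given cut capacity: 3 + 8 = 11.
Augment In→n1→n3→n5→Eg: bottleneck 4, flow now 4.
Augment In→n2→n3→n5→Eg: bottleneck 3, flow now 7.
No augmenting path remains; maximum flow = 7.
In the residual graph, reachable from In: {In}.
Min-cut edges: In→n1 (4), In→n2 (3); capacity 4 + 3 = 7.
Cut capacity 11 exceeds the max flow 7, so it is not minimum.

No — its capacity is 11, but the minimum cut has capacity 7.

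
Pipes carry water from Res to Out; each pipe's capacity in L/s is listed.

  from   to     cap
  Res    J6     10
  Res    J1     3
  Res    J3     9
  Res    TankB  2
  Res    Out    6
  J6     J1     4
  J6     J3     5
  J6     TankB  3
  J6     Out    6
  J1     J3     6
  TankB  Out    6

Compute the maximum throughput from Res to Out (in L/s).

Augment Res→Out: bottleneck 6, flow now 6.
Augment Res→J6→Out: bottleneck 6, flow now 12.
Augment Res→TankB→Out: bottleneck 2, flow now 14.
Augment Res→J6→TankB→Out: bottleneck 3, flow now 17.
No augmenting path remains; maximum flow = 17.
In the residual graph, reachable from Res: {Res, J6, J1, J3}.
Min-cut edges: Res→TankB (2), Res→Out (6), J6→TankB (3), J6→Out (6); capacity 2 + 6 + 3 + 6 = 17.
This cut is saturated, so no flow can exceed 17.

17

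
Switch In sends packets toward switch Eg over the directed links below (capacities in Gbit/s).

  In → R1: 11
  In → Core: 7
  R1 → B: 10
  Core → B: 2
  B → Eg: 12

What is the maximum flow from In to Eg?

12

Augment In→R1→B→Eg: bottleneck 10, flow now 10.
Augment In→Core→B→Eg: bottleneck 2, flow now 12.
No augmenting path remains; maximum flow = 12.
In the residual graph, reachable from In: {In, R1, Core}.
Min-cut edges: R1→B (10), Core→B (2); capacity 10 + 2 = 12.
This cut is saturated, so no flow can exceed 12.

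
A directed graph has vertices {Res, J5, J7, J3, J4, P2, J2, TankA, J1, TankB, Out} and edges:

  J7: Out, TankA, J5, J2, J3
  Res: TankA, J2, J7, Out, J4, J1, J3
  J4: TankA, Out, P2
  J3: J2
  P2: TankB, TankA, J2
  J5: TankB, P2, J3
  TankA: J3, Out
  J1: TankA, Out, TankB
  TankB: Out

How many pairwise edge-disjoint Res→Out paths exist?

5

Assign every edge capacity 1; by Menger, the answer equals the max flow.
Path Res→Out (+1); total 1.
Path Res→J7→Out (+1); total 2.
Path Res→J4→Out (+1); total 3.
Path Res→TankA→Out (+1); total 4.
Path Res→J1→Out (+1); total 5.
No residual Res→Out path; max flow = 5.
Certifying cut of size 5: {Res→J1, Res→J4, Res→J7, Res→Out, Res→TankA}.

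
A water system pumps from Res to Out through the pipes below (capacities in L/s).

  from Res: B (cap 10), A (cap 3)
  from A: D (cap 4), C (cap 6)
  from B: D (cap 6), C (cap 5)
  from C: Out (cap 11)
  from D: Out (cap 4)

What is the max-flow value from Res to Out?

12

Augment Res→A→C→Out: bottleneck 3, flow now 3.
Augment Res→B→C→Out: bottleneck 5, flow now 8.
Augment Res→B→D→Out: bottleneck 4, flow now 12.
No augmenting path remains; maximum flow = 12.
In the residual graph, reachable from Res: {Res, B, D}.
Min-cut edges: Res→A (3), B→C (5), D→Out (4); capacity 3 + 5 + 4 = 12.
This cut is saturated, so no flow can exceed 12.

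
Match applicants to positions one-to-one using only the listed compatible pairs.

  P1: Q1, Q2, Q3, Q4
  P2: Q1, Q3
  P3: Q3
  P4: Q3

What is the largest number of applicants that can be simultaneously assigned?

Unit-capacity flow: source→left, listed edges, right→sink; max matching = max flow.
Augmenting path P1→Q1 (+1); matched 1.
Augmenting path P2→Q3 (+1); matched 2.
Augmenting path P3→Q3→P2→Q1→P1→Q2 (+1); matched 3.
No augmenting path remains; maximum matching = 3.
König certificate: {P1, P2, Q3} is a vertex cover of size 3 (every listed pair touches it), so no matching can be larger.

3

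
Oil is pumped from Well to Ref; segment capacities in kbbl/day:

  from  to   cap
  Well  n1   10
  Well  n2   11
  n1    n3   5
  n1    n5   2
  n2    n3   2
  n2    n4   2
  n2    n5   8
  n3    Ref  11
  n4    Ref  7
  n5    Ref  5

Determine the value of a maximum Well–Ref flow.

14

Augment Well→n1→n3→Ref: bottleneck 5, flow now 5.
Augment Well→n1→n5→Ref: bottleneck 2, flow now 7.
Augment Well→n2→n3→Ref: bottleneck 2, flow now 9.
Augment Well→n2→n4→Ref: bottleneck 2, flow now 11.
Augment Well→n2→n5→Ref: bottleneck 3, flow now 14.
No augmenting path remains; maximum flow = 14.
In the residual graph, reachable from Well: {Well, n1, n2, n5}.
Min-cut edges: n1→n3 (5), n2→n3 (2), n2→n4 (2), n5→Ref (5); capacity 5 + 2 + 2 + 5 = 14.
This cut is saturated, so no flow can exceed 14.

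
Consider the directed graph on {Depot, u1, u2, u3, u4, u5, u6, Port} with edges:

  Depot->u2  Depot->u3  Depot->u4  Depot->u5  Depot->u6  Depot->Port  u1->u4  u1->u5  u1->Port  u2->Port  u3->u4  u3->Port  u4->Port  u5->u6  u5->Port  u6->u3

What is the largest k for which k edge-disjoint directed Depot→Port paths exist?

5

Assign every edge capacity 1; by Menger, the answer equals the max flow.
Path Depot→Port (+1); total 1.
Path Depot→u2→Port (+1); total 2.
Path Depot→u3→Port (+1); total 3.
Path Depot→u4→Port (+1); total 4.
Path Depot→u5→Port (+1); total 5.
No residual Depot→Port path; max flow = 5.
Certifying cut of size 5: {Depot→Port, Depot→u2, Depot→u5, u3→Port, u4→Port}.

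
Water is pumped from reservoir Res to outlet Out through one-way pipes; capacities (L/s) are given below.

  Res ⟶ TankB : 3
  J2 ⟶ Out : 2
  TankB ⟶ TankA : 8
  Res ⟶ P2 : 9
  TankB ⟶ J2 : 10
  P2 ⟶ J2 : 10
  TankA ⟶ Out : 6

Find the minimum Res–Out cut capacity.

Augment Res→P2→J2→Out: bottleneck 2, flow now 2.
Augment Res→TankB→TankA→Out: bottleneck 3, flow now 5.
No augmenting path remains; maximum flow = 5.
By max-flow min-cut, the minimum cut capacity equals the max flow.
In the residual graph, reachable from Res: {Res, P2, J2}.
Min-cut edges: Res→TankB (3), J2→Out (2); capacity 3 + 2 = 5.

5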